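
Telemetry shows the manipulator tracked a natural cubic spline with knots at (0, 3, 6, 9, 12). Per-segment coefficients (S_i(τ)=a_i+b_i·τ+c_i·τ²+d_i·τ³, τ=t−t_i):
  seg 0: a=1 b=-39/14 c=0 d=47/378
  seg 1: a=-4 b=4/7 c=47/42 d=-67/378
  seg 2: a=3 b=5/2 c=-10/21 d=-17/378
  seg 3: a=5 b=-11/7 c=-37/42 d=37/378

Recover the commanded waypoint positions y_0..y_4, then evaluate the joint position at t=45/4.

y_0 = S_0(0) = a_0 = 1
y_1 = S_1(0) = a_1 = -4
y_2 = S_2(0) = a_2 = 3
y_3 = S_3(0) = a_3 = 5
y_4 = S_3(3) = -5
t_q=45/4 is in segment 3 (τ=9/4); S_3(τ)=-1685/896

y_0=1 y_1=-4 y_2=3 y_3=5 y_4=-5
S(45/4) = -1685/896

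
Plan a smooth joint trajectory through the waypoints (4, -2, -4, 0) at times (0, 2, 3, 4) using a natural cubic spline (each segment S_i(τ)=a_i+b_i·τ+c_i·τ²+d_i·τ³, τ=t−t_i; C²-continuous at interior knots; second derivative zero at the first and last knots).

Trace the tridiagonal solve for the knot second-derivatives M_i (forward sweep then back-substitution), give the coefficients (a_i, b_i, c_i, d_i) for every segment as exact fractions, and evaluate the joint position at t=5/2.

Δ: Δ0=-3, Δ1=-2, Δ2=4
row 1: diag=6, rhs=6; c'=1/6, d'=1
row 2: denom=4−1·1/6=23/6; d'=(36−1·1)/(23/6)=210/23
back: M2=210/23
back: M1=1−1/6·210/23=-12/23
M: M0=0, M1=-12/23, M2=210/23, M3=0
seg 0: a=4, c=M0/2=0, d=(M1−M0)/(6·2)=-1/23, b=Δ0−h0·(2M0+M1)/6=-65/23
seg 1: a=-2, c=M1/2=-6/23, d=(M2−M1)/(6·1)=37/23, b=Δ1−h1·(2M1+M2)/6=-77/23
seg 2: a=-4, c=M2/2=105/23, d=(M3−M2)/(6·1)=-35/23, b=Δ2−h2·(2M2+M3)/6=22/23
t_q=5/2 → seg 1, τ=1/2; S=-2+-77/23·τ+-6/23·τ²+37/23·τ³=-651/184

  seg 0: a=4 b=-65/23 c=0 d=-1/23
  seg 1: a=-2 b=-77/23 c=-6/23 d=37/23
  seg 2: a=-4 b=22/23 c=105/23 d=-35/23
S(5/2) = -651/184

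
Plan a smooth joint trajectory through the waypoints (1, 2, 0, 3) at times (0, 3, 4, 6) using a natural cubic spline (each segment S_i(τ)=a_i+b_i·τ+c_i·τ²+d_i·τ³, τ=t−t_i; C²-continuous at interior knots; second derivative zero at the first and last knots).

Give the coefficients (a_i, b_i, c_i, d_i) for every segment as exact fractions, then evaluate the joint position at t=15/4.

Δ: Δ0=1/3, Δ1=-2, Δ2=3/2
row 1: diag=8, rhs=-14; c'=1/8, d'=-7/4
row 2: denom=6−1·1/8=47/8; d'=(21−1·-7/4)/(47/8)=182/47
back: M2=182/47
back: M1=-7/4−1/8·182/47=-105/47
M: M0=0, M1=-105/47, M2=182/47, M3=0
seg 0: a=1, c=M0/2=0, d=(M1−M0)/(6·3)=-35/282, b=Δ0−h0·(2M0+M1)/6=409/282
seg 1: a=2, c=M1/2=-105/94, d=(M2−M1)/(6·1)=287/282, b=Δ1−h1·(2M1+M2)/6=-268/141
seg 2: a=0, c=M2/2=91/47, d=(M3−M2)/(6·2)=-91/282, b=Δ2−h2·(2M2+M3)/6=-305/282
t_q=15/4 → seg 1, τ=3/4; S=2+-268/141·τ+-105/94·τ²+287/282·τ³=2259/6016

  seg 0: a=1 b=409/282 c=0 d=-35/282
  seg 1: a=2 b=-268/141 c=-105/94 d=287/282
  seg 2: a=0 b=-305/282 c=91/47 d=-91/282
S(15/4) = 2259/6016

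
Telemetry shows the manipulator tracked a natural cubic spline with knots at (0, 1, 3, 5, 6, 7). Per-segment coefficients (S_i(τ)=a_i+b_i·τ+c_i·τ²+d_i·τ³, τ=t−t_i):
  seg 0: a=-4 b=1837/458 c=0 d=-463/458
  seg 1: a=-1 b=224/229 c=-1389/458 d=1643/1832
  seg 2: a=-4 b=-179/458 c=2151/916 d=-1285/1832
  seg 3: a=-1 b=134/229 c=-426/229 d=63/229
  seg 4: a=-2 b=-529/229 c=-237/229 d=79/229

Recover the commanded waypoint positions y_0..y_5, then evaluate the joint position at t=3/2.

y_0 = S_0(0) = a_0 = -4
y_1 = S_1(0) = a_1 = -1
y_2 = S_2(0) = a_2 = -4
y_3 = S_3(0) = a_3 = -1
y_4 = S_4(0) = a_4 = -2
y_5 = S_4(1) = -5
t_q=3/2 is in segment 1 (τ=1/2); S_1(τ)=-16957/14656

y_0=-4 y_1=-1 y_2=-4 y_3=-1 y_4=-2 y_5=-5
S(3/2) = -16957/14656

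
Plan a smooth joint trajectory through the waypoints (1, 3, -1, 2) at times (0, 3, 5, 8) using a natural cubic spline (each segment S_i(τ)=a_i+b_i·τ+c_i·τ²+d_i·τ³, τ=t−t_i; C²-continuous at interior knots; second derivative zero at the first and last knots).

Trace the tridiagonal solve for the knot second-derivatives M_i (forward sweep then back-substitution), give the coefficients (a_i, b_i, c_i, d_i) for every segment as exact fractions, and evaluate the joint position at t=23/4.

  seg 0: a=1 b=27/16 c=0 d=-49/432
  seg 1: a=3 b=-11/8 c=-49/48 d=17/48
  seg 2: a=-1 b=-29/24 c=53/48 d=-53/432
S(23/4) = -1369/1024

Δ: Δ0=2/3, Δ1=-2, Δ2=1
row 1: diag=10, rhs=-16; c'=1/5, d'=-8/5
row 2: denom=10−2·1/5=48/5; d'=(18−2·-8/5)/(48/5)=53/24
back: M2=53/24
back: M1=-8/5−1/5·53/24=-49/24
M: M0=0, M1=-49/24, M2=53/24, M3=0
seg 0: a=1, c=M0/2=0, d=(M1−M0)/(6·3)=-49/432, b=Δ0−h0·(2M0+M1)/6=27/16
seg 1: a=3, c=M1/2=-49/48, d=(M2−M1)/(6·2)=17/48, b=Δ1−h1·(2M1+M2)/6=-11/8
seg 2: a=-1, c=M2/2=53/48, d=(M3−M2)/(6·3)=-53/432, b=Δ2−h2·(2M2+M3)/6=-29/24
t_q=23/4 → seg 2, τ=3/4; S=-1+-29/24·τ+53/48·τ²+-53/432·τ³=-1369/1024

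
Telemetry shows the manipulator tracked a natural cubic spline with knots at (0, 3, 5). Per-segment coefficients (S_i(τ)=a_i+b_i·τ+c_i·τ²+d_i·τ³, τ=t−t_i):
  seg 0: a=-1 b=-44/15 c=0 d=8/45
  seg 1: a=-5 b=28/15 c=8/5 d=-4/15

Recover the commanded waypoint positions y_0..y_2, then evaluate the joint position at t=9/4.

y_0=-1 y_1=-5 y_2=3
S(9/4) = -223/40

y_0 = S_0(0) = a_0 = -1
y_1 = S_1(0) = a_1 = -5
y_2 = S_1(2) = 3
t_q=9/4 is in segment 0 (τ=9/4); S_0(τ)=-223/40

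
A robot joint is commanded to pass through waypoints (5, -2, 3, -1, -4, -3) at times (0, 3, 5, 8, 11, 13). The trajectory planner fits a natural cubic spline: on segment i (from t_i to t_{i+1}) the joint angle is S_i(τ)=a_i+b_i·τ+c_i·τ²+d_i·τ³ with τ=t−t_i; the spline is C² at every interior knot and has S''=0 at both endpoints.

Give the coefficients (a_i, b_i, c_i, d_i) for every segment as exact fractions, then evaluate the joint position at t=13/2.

  seg 0: a=5 b=-2227/542 c=0 d=2887/14634
  seg 1: a=-2 b=330/271 c=2887/1626 d=-3689/6504
  seg 2: a=3 b=2461/1626 c=-5293/3252 d=2207/9756
  seg 3: a=-1 b=-6973/3252 c=332/813 d=-263/29268
  seg 4: a=-4 b=103/1626 c=355/1084 d=-355/6504
S(13/2) = 20567/8672

Δ: Δ0=-7/3, Δ1=5/2, Δ2=-4/3, Δ3=-1, Δ4=1/2
row 1: diag=10, rhs=29; c'=1/5, d'=29/10
row 2: denom=10−2·1/5=48/5; d'=(-23−2·29/10)/(48/5)=-3
row 3: denom=12−3·5/16=177/16; d'=(2−3·-3)/(177/16)=176/177
row 4: denom=10−3·16/59=542/59; d'=(9−3·176/177)/(542/59)=355/542
back: M4=355/542
back: M3=176/177−16/59·355/542=664/813
back: M2=-3−5/16·664/813=-5293/1626
back: M1=29/10−1/5·-5293/1626=2887/813
M: M0=0, M1=2887/813, M2=-5293/1626, M3=664/813, M4=355/542, M5=0
seg 0: a=5, c=M0/2=0, d=(M1−M0)/(6·3)=2887/14634, b=Δ0−h0·(2M0+M1)/6=-2227/542
seg 1: a=-2, c=M1/2=2887/1626, d=(M2−M1)/(6·2)=-3689/6504, b=Δ1−h1·(2M1+M2)/6=330/271
seg 2: a=3, c=M2/2=-5293/3252, d=(M3−M2)/(6·3)=2207/9756, b=Δ2−h2·(2M2+M3)/6=2461/1626
seg 3: a=-1, c=M3/2=332/813, d=(M4−M3)/(6·3)=-263/29268, b=Δ3−h3·(2M3+M4)/6=-6973/3252
seg 4: a=-4, c=M4/2=355/1084, d=(M5−M4)/(6·2)=-355/6504, b=Δ4−h4·(2M4+M5)/6=103/1626
t_q=13/2 → seg 2, τ=3/2; S=3+2461/1626·τ+-5293/3252·τ²+2207/9756·τ³=20567/8672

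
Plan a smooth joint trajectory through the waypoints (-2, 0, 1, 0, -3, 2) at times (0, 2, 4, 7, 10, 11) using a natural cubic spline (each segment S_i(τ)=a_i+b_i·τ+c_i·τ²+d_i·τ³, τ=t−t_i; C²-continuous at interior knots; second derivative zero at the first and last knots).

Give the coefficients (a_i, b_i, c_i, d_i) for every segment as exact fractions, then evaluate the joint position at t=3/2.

  seg 0: a=-2 b=1706/1509 c=0 d=-197/6036
  seg 1: a=0 b=1115/1509 c=-197/1006 d=461/12072
  seg 2: a=1 b=1249/3018 c=67/2012 d=-5113/54324
  seg 3: a=0 b=-11635/6036 c=-1228/1509 d=20335/54324
  seg 4: a=-3 b=9949/3018 c=5141/2012 d=-5141/6036
S(3/2) = -6669/16096

Δ: Δ0=1, Δ1=1/2, Δ2=-1/3, Δ3=-1, Δ4=5
row 1: diag=8, rhs=-3; c'=1/4, d'=-3/8
row 2: denom=10−2·1/4=19/2; d'=(-5−2·-3/8)/(19/2)=-17/38
row 3: denom=12−3·6/19=210/19; d'=(-4−3·-17/38)/(210/19)=-101/420
row 4: denom=8−3·19/70=503/70; d'=(36−3·-101/420)/(503/70)=5141/1006
back: M4=5141/1006
back: M3=-101/420−19/70·5141/1006=-2456/1509
back: M2=-17/38−6/19·-2456/1509=67/1006
back: M1=-3/8−1/4·67/1006=-197/503
M: M0=0, M1=-197/503, M2=67/1006, M3=-2456/1509, M4=5141/1006, M5=0
seg 0: a=-2, c=M0/2=0, d=(M1−M0)/(6·2)=-197/6036, b=Δ0−h0·(2M0+M1)/6=1706/1509
seg 1: a=0, c=M1/2=-197/1006, d=(M2−M1)/(6·2)=461/12072, b=Δ1−h1·(2M1+M2)/6=1115/1509
seg 2: a=1, c=M2/2=67/2012, d=(M3−M2)/(6·3)=-5113/54324, b=Δ2−h2·(2M2+M3)/6=1249/3018
seg 3: a=0, c=M3/2=-1228/1509, d=(M4−M3)/(6·3)=20335/54324, b=Δ3−h3·(2M3+M4)/6=-11635/6036
seg 4: a=-3, c=M4/2=5141/2012, d=(M5−M4)/(6·1)=-5141/6036, b=Δ4−h4·(2M4+M5)/6=9949/3018
t_q=3/2 → seg 0, τ=3/2; S=-2+1706/1509·τ+0·τ²+-197/6036·τ³=-6669/16096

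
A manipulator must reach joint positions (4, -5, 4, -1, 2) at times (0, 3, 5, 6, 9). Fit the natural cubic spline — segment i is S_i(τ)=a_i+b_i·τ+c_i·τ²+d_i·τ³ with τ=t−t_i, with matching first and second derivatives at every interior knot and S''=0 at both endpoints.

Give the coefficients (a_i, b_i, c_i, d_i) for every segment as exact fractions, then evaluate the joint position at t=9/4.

Δ: Δ0=-3, Δ1=9/2, Δ2=-5, Δ3=1
row 1: diag=10, rhs=45; c'=1/5, d'=9/2
row 2: denom=6−2·1/5=28/5; d'=(-57−2·9/2)/(28/5)=-165/14
row 3: denom=8−1·5/28=219/28; d'=(36−1·-165/14)/(219/28)=446/73
back: M3=446/73
back: M2=-165/14−5/28·446/73=-940/73
back: M1=9/2−1/5·-940/73=1033/146
M: M0=0, M1=1033/146, M2=-940/73, M3=446/73, M4=0
seg 0: a=4, c=M0/2=0, d=(M1−M0)/(6·3)=1033/2628, b=Δ0−h0·(2M0+M1)/6=-1909/292
seg 1: a=-5, c=M1/2=1033/292, d=(M2−M1)/(6·2)=-971/584, b=Δ1−h1·(2M1+M2)/6=595/146
seg 2: a=4, c=M2/2=-470/73, d=(M3−M2)/(6·1)=231/73, b=Δ2−h2·(2M2+M3)/6=-126/73
seg 3: a=-1, c=M3/2=223/73, d=(M4−M3)/(6·3)=-223/657, b=Δ3−h3·(2M3+M4)/6=-373/73
t_q=9/4 → seg 0, τ=9/4; S=4+-1909/292·τ+0·τ²+1033/2628·τ³=-116471/18688

  seg 0: a=4 b=-1909/292 c=0 d=1033/2628
  seg 1: a=-5 b=595/146 c=1033/292 d=-971/584
  seg 2: a=4 b=-126/73 c=-470/73 d=231/73
  seg 3: a=-1 b=-373/73 c=223/73 d=-223/657
S(9/4) = -116471/18688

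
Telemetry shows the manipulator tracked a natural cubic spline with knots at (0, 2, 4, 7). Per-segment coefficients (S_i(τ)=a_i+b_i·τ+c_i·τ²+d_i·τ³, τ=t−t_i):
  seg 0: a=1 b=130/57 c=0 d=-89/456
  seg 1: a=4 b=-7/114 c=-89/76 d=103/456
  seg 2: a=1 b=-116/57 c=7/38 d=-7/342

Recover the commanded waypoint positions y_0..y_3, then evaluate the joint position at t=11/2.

y_0=1 y_1=4 y_2=1 y_3=-4
S(11/2) = -519/304

y_0 = S_0(0) = a_0 = 1
y_1 = S_1(0) = a_1 = 4
y_2 = S_2(0) = a_2 = 1
y_3 = S_2(3) = -4
t_q=11/2 is in segment 2 (τ=3/2); S_2(τ)=-519/304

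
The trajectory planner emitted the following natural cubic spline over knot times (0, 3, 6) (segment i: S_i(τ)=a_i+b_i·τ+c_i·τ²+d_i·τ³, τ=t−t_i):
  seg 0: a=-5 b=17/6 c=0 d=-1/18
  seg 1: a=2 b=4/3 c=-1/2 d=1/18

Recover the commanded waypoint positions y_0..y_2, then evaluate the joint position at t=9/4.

y_0=-5 y_1=2 y_2=3
S(9/4) = 95/128

y_0 = S_0(0) = a_0 = -5
y_1 = S_1(0) = a_1 = 2
y_2 = S_1(3) = 3
t_q=9/4 is in segment 0 (τ=9/4); S_0(τ)=95/128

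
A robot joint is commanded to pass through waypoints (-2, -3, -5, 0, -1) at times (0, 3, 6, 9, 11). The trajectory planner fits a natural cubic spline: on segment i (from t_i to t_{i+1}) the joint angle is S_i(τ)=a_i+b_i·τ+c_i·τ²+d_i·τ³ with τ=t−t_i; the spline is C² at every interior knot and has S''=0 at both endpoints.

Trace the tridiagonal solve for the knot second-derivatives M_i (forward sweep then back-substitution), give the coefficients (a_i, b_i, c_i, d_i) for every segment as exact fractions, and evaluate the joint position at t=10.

Δ: Δ0=-1/3, Δ1=-2/3, Δ2=5/3, Δ3=-1/2
row 1: diag=12, rhs=-2; c'=1/4, d'=-1/6
row 2: denom=12−3·1/4=45/4; d'=(14−3·-1/6)/(45/4)=58/45
row 3: denom=10−3·4/15=46/5; d'=(-13−3·58/45)/(46/5)=-11/6
back: M3=-11/6
back: M2=58/45−4/15·-11/6=16/9
back: M1=-1/6−1/4·16/9=-11/18
M: M0=0, M1=-11/18, M2=16/9, M3=-11/6, M4=0
seg 0: a=-2, c=M0/2=0, d=(M1−M0)/(6·3)=-11/324, b=Δ0−h0·(2M0+M1)/6=-1/36
seg 1: a=-3, c=M1/2=-11/36, d=(M2−M1)/(6·3)=43/324, b=Δ1−h1·(2M1+M2)/6=-17/18
seg 2: a=-5, c=M2/2=8/9, d=(M3−M2)/(6·3)=-65/324, b=Δ2−h2·(2M2+M3)/6=29/36
seg 3: a=0, c=M3/2=-11/12, d=(M4−M3)/(6·2)=11/72, b=Δ3−h3·(2M3+M4)/6=13/18
t_q=10 → seg 3, τ=1; S=0+13/18·τ+-11/12·τ²+11/72·τ³=-1/24

  seg 0: a=-2 b=-1/36 c=0 d=-11/324
  seg 1: a=-3 b=-17/18 c=-11/36 d=43/324
  seg 2: a=-5 b=29/36 c=8/9 d=-65/324
  seg 3: a=0 b=13/18 c=-11/12 d=11/72
S(10) = -1/24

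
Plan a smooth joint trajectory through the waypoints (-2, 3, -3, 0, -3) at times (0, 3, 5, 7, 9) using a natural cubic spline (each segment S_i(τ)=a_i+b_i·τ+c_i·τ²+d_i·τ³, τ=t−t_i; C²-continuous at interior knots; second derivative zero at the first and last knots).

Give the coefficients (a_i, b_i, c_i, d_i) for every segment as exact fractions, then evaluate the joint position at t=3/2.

Δ: Δ0=5/3, Δ1=-3, Δ2=3/2, Δ3=-3/2
row 1: diag=10, rhs=-28; c'=1/5, d'=-14/5
row 2: denom=8−2·1/5=38/5; d'=(27−2·-14/5)/(38/5)=163/38
row 3: denom=8−2·5/19=142/19; d'=(-18−2·163/38)/(142/19)=-505/142
back: M3=-505/142
back: M2=163/38−5/19·-505/142=371/71
back: M1=-14/5−1/5·371/71=-273/71
M: M0=0, M1=-273/71, M2=371/71, M3=-505/142, M4=0
seg 0: a=-2, c=M0/2=0, d=(M1−M0)/(6·3)=-91/426, b=Δ0−h0·(2M0+M1)/6=1529/426
seg 1: a=3, c=M1/2=-273/142, d=(M2−M1)/(6·2)=161/213, b=Δ1−h1·(2M1+M2)/6=-464/213
seg 2: a=-3, c=M2/2=371/142, d=(M3−M2)/(6·2)=-1247/1704, b=Δ2−h2·(2M2+M3)/6=-170/213
seg 3: a=0, c=M3/2=-505/284, d=(M4−M3)/(6·2)=505/1704, b=Δ3−h3·(2M3+M4)/6=371/426
t_q=3/2 → seg 0, τ=3/2; S=-2+1529/426·τ+0·τ²+-91/426·τ³=3025/1136

  seg 0: a=-2 b=1529/426 c=0 d=-91/426
  seg 1: a=3 b=-464/213 c=-273/142 d=161/213
  seg 2: a=-3 b=-170/213 c=371/142 d=-1247/1704
  seg 3: a=0 b=371/426 c=-505/284 d=505/1704
S(3/2) = 3025/1136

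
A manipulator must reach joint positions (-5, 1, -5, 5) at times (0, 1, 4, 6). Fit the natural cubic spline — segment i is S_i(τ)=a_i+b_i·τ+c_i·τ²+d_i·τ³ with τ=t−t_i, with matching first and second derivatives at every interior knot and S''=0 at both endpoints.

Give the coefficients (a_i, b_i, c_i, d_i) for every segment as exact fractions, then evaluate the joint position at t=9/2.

  seg 0: a=-5 b=527/71 c=0 d=-101/71
  seg 1: a=1 b=224/71 c=-303/71 d=181/213
  seg 2: a=-5 b=35/71 c=240/71 d=-40/71
S(9/2) = -565/142

Δ: Δ0=6, Δ1=-2, Δ2=5
row 1: diag=8, rhs=-48; c'=3/8, d'=-6
row 2: denom=10−3·3/8=71/8; d'=(42−3·-6)/(71/8)=480/71
back: M2=480/71
back: M1=-6−3/8·480/71=-606/71
M: M0=0, M1=-606/71, M2=480/71, M3=0
seg 0: a=-5, c=M0/2=0, d=(M1−M0)/(6·1)=-101/71, b=Δ0−h0·(2M0+M1)/6=527/71
seg 1: a=1, c=M1/2=-303/71, d=(M2−M1)/(6·3)=181/213, b=Δ1−h1·(2M1+M2)/6=224/71
seg 2: a=-5, c=M2/2=240/71, d=(M3−M2)/(6·2)=-40/71, b=Δ2−h2·(2M2+M3)/6=35/71
t_q=9/2 → seg 2, τ=1/2; S=-5+35/71·τ+240/71·τ²+-40/71·τ³=-565/142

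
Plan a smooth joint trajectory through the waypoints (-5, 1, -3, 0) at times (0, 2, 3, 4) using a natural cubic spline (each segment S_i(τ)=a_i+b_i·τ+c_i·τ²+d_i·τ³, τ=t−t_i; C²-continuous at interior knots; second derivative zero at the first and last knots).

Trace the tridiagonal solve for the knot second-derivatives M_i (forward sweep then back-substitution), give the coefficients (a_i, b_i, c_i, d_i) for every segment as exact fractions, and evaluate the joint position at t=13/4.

Δ: Δ0=3, Δ1=-4, Δ2=3
row 1: diag=6, rhs=-42; c'=1/6, d'=-7
row 2: denom=4−1·1/6=23/6; d'=(42−1·-7)/(23/6)=294/23
back: M2=294/23
back: M1=-7−1/6·294/23=-210/23
M: M0=0, M1=-210/23, M2=294/23, M3=0
seg 0: a=-5, c=M0/2=0, d=(M1−M0)/(6·2)=-35/46, b=Δ0−h0·(2M0+M1)/6=139/23
seg 1: a=1, c=M1/2=-105/23, d=(M2−M1)/(6·1)=84/23, b=Δ1−h1·(2M1+M2)/6=-71/23
seg 2: a=-3, c=M2/2=147/23, d=(M3−M2)/(6·1)=-49/23, b=Δ2−h2·(2M2+M3)/6=-29/23
t_q=13/4 → seg 2, τ=1/4; S=-3+-29/23·τ+147/23·τ²+-49/23·τ³=-4341/1472

  seg 0: a=-5 b=139/23 c=0 d=-35/46
  seg 1: a=1 b=-71/23 c=-105/23 d=84/23
  seg 2: a=-3 b=-29/23 c=147/23 d=-49/23
S(13/4) = -4341/1472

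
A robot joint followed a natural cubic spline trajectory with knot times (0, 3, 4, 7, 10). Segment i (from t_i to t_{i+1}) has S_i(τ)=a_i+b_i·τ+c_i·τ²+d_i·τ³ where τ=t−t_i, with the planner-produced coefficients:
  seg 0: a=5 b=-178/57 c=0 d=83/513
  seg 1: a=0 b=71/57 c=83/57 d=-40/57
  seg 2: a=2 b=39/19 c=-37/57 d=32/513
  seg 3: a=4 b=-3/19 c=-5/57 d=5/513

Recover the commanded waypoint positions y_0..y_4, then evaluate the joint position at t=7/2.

y_0 = S_0(0) = a_0 = 5
y_1 = S_1(0) = a_1 = 0
y_2 = S_2(0) = a_2 = 2
y_3 = S_3(0) = a_3 = 4
y_4 = S_3(3) = 3
t_q=7/2 is in segment 1 (τ=1/2); S_1(τ)=205/228

y_0=5 y_1=0 y_2=2 y_3=4 y_4=3
S(7/2) = 205/228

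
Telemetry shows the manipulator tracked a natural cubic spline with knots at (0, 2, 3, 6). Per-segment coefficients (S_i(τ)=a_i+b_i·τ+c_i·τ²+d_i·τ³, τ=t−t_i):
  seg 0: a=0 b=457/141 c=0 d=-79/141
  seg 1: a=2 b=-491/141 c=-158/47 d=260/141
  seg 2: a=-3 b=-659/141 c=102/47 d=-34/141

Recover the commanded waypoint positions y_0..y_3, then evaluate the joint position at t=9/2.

y_0=0 y_1=2 y_2=-3 y_3=-4
S(9/2) = -1117/188

y_0 = S_0(0) = a_0 = 0
y_1 = S_1(0) = a_1 = 2
y_2 = S_2(0) = a_2 = -3
y_3 = S_2(3) = -4
t_q=9/2 is in segment 2 (τ=3/2); S_2(τ)=-1117/188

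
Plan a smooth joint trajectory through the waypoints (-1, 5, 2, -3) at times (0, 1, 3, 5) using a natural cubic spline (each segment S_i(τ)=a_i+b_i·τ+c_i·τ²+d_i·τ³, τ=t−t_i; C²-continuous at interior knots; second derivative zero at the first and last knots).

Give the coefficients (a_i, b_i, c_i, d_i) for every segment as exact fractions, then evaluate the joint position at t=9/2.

Δ: Δ0=6, Δ1=-3/2, Δ2=-5/2
row 1: diag=6, rhs=-45; c'=1/3, d'=-15/2
row 2: denom=8−2·1/3=22/3; d'=(-6−2·-15/2)/(22/3)=27/22
back: M2=27/22
back: M1=-15/2−1/3·27/22=-87/11
M: M0=0, M1=-87/11, M2=27/22, M3=0
seg 0: a=-1, c=M0/2=0, d=(M1−M0)/(6·1)=-29/22, b=Δ0−h0·(2M0+M1)/6=161/22
seg 1: a=5, c=M1/2=-87/22, d=(M2−M1)/(6·2)=67/88, b=Δ1−h1·(2M1+M2)/6=37/11
seg 2: a=2, c=M2/2=27/44, d=(M3−M2)/(6·2)=-9/88, b=Δ2−h2·(2M2+M3)/6=-73/22
t_q=9/2 → seg 2, τ=3/2; S=2+-73/22·τ+27/44·τ²+-9/88·τ³=-1367/704

  seg 0: a=-1 b=161/22 c=0 d=-29/22
  seg 1: a=5 b=37/11 c=-87/22 d=67/88
  seg 2: a=2 b=-73/22 c=27/44 d=-9/88
S(9/2) = -1367/704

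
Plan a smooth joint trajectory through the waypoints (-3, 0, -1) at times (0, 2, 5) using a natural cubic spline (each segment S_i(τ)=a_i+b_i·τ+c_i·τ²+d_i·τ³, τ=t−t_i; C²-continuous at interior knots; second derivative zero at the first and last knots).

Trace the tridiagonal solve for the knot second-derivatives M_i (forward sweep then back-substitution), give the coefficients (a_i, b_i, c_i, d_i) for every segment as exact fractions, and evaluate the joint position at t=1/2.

  seg 0: a=-3 b=28/15 c=0 d=-11/120
  seg 1: a=0 b=23/30 c=-11/20 d=11/180
S(1/2) = -133/64

Δ: Δ0=3/2, Δ1=-1/3
row 1: diag=10, rhs=-11; c'=3/10, d'=-11/10
back: M1=-11/10
M: M0=0, M1=-11/10, M2=0
seg 0: a=-3, c=M0/2=0, d=(M1−M0)/(6·2)=-11/120, b=Δ0−h0·(2M0+M1)/6=28/15
seg 1: a=0, c=M1/2=-11/20, d=(M2−M1)/(6·3)=11/180, b=Δ1−h1·(2M1+M2)/6=23/30
t_q=1/2 → seg 0, τ=1/2; S=-3+28/15·τ+0·τ²+-11/120·τ³=-133/64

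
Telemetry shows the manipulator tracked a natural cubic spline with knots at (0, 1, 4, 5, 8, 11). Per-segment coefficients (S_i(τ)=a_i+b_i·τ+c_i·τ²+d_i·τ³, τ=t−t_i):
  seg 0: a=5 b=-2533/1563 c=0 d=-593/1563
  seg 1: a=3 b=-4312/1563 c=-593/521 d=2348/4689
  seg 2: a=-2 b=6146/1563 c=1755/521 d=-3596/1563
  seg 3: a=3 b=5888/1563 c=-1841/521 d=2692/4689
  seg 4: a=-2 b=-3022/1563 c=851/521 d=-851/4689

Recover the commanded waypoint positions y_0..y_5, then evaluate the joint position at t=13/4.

y_0 = S_0(0) = a_0 = 5
y_1 = S_1(0) = a_1 = 3
y_2 = S_2(0) = a_2 = -2
y_3 = S_3(0) = a_3 = 3
y_4 = S_4(0) = a_4 = -2
y_5 = S_4(3) = 2
t_q=13/4 is in segment 1 (τ=9/4); S_1(τ)=-13611/4168

y_0=5 y_1=3 y_2=-2 y_3=3 y_4=-2 y_5=2
S(13/4) = -13611/4168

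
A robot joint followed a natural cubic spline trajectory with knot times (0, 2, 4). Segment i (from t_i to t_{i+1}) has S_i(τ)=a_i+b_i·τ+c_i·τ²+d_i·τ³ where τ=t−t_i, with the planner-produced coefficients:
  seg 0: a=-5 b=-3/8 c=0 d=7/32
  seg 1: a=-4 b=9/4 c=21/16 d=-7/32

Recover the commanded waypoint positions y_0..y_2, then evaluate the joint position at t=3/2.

y_0 = S_0(0) = a_0 = -5
y_1 = S_1(0) = a_1 = -4
y_2 = S_1(2) = 4
t_q=3/2 is in segment 0 (τ=3/2); S_0(τ)=-1235/256

y_0=-5 y_1=-4 y_2=4
S(3/2) = -1235/256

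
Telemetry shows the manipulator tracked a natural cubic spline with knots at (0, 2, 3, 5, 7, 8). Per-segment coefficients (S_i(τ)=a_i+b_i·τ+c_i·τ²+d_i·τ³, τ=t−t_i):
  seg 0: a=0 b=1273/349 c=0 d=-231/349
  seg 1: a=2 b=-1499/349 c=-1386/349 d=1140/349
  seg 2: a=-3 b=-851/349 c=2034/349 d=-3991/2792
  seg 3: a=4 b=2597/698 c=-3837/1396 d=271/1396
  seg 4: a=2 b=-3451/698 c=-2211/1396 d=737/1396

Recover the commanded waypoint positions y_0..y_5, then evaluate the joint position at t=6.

y_0 = S_0(0) = a_0 = 0
y_1 = S_1(0) = a_1 = 2
y_2 = S_2(0) = a_2 = -3
y_3 = S_3(0) = a_3 = 4
y_4 = S_4(0) = a_4 = 2
y_5 = S_4(1) = -4
t_q=6 is in segment 3 (τ=1); S_3(τ)=1803/349

y_0=0 y_1=2 y_2=-3 y_3=4 y_4=2 y_5=-4
S(6) = 1803/349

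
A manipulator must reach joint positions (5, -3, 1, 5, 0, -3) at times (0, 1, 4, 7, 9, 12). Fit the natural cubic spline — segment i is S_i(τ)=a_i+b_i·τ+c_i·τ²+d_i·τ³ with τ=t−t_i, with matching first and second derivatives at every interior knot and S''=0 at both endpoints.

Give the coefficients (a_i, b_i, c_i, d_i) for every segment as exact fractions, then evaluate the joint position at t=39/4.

  seg 0: a=5 b=-37/4 c=0 d=5/4
  seg 1: a=-3 b=-11/2 c=15/4 d=-53/108
  seg 2: a=1 b=15/4 c=-2/3 d=-5/108
  seg 3: a=5 b=-3/2 c=-13/12 d=7/24
  seg 4: a=0 b=-7/3 c=2/3 d=-2/27
S(39/4) = -45/32

Δ: Δ0=-8, Δ1=4/3, Δ2=4/3, Δ3=-5/2, Δ4=-1
row 1: diag=8, rhs=56; c'=3/8, d'=7
row 2: denom=12−3·3/8=87/8; d'=(0−3·7)/(87/8)=-56/29
row 3: denom=10−3·8/29=266/29; d'=(-23−3·-56/29)/(266/29)=-499/266
row 4: denom=10−2·29/133=1272/133; d'=(9−2·-499/266)/(1272/133)=4/3
back: M4=4/3
back: M3=-499/266−29/133·4/3=-13/6
back: M2=-56/29−8/29·-13/6=-4/3
back: M1=7−3/8·-4/3=15/2
M: M0=0, M1=15/2, M2=-4/3, M3=-13/6, M4=4/3, M5=0
seg 0: a=5, c=M0/2=0, d=(M1−M0)/(6·1)=5/4, b=Δ0−h0·(2M0+M1)/6=-37/4
seg 1: a=-3, c=M1/2=15/4, d=(M2−M1)/(6·3)=-53/108, b=Δ1−h1·(2M1+M2)/6=-11/2
seg 2: a=1, c=M2/2=-2/3, d=(M3−M2)/(6·3)=-5/108, b=Δ2−h2·(2M2+M3)/6=15/4
seg 3: a=5, c=M3/2=-13/12, d=(M4−M3)/(6·2)=7/24, b=Δ3−h3·(2M3+M4)/6=-3/2
seg 4: a=0, c=M4/2=2/3, d=(M5−M4)/(6·3)=-2/27, b=Δ4−h4·(2M4+M5)/6=-7/3
t_q=39/4 → seg 4, τ=3/4; S=0+-7/3·τ+2/3·τ²+-2/27·τ³=-45/32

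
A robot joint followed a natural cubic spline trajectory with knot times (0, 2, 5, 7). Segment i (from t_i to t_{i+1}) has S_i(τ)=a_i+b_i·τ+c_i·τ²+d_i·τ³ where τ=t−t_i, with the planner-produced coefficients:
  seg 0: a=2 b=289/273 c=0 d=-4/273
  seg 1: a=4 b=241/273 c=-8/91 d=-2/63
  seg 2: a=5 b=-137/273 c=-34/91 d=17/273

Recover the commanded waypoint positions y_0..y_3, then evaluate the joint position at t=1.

y_0 = S_0(0) = a_0 = 2
y_1 = S_1(0) = a_1 = 4
y_2 = S_2(0) = a_2 = 5
y_3 = S_2(2) = 3
t_q=1 is in segment 0 (τ=1); S_0(τ)=277/91

y_0=2 y_1=4 y_2=5 y_3=3
S(1) = 277/91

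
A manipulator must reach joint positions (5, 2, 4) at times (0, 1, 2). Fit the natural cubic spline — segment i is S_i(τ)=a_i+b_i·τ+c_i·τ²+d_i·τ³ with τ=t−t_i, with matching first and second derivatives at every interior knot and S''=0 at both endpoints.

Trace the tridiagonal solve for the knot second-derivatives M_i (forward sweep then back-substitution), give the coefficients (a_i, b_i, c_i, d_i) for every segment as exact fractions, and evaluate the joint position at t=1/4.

  seg 0: a=5 b=-17/4 c=0 d=5/4
  seg 1: a=2 b=-1/2 c=15/4 d=-5/4
S(1/4) = 1013/256

Δ: Δ0=-3, Δ1=2
row 1: diag=4, rhs=30; c'=1/4, d'=15/2
back: M1=15/2
M: M0=0, M1=15/2, M2=0
seg 0: a=5, c=M0/2=0, d=(M1−M0)/(6·1)=5/4, b=Δ0−h0·(2M0+M1)/6=-17/4
seg 1: a=2, c=M1/2=15/4, d=(M2−M1)/(6·1)=-5/4, b=Δ1−h1·(2M1+M2)/6=-1/2
t_q=1/4 → seg 0, τ=1/4; S=5+-17/4·τ+0·τ²+5/4·τ³=1013/256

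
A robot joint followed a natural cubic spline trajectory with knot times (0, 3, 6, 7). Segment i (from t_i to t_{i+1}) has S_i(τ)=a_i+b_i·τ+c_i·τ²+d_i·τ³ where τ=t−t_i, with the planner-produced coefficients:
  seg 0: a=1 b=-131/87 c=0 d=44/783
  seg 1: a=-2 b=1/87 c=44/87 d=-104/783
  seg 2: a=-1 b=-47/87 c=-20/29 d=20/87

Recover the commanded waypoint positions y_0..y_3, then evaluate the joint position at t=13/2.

y_0 = S_0(0) = a_0 = 1
y_1 = S_1(0) = a_1 = -2
y_2 = S_2(0) = a_2 = -1
y_3 = S_2(1) = -2
t_q=13/2 is in segment 2 (τ=1/2); S_2(τ)=-41/29

y_0=1 y_1=-2 y_2=-1 y_3=-2
S(13/2) = -41/29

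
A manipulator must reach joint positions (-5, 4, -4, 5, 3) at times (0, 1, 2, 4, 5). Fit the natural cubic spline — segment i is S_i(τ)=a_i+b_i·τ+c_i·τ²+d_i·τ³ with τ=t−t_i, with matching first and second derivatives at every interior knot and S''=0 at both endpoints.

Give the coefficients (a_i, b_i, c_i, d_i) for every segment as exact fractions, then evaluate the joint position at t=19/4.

Δ: Δ0=9, Δ1=-8, Δ2=9/2, Δ3=-2
row 1: diag=4, rhs=-102; c'=1/4, d'=-51/2
row 2: denom=6−1·1/4=23/4; d'=(75−1·-51/2)/(23/4)=402/23
row 3: denom=6−2·8/23=122/23; d'=(-39−2·402/23)/(122/23)=-1701/122
back: M3=-1701/122
back: M2=402/23−8/23·-1701/122=1362/61
back: M1=-51/2−1/4·1362/61=-1896/61
M: M0=0, M1=-1896/61, M2=1362/61, M3=-1701/122, M4=0
seg 0: a=-5, c=M0/2=0, d=(M1−M0)/(6·1)=-316/61, b=Δ0−h0·(2M0+M1)/6=865/61
seg 1: a=4, c=M1/2=-948/61, d=(M2−M1)/(6·1)=543/61, b=Δ1−h1·(2M1+M2)/6=-83/61
seg 2: a=-4, c=M2/2=681/61, d=(M3−M2)/(6·2)=-1475/488, b=Δ2−h2·(2M2+M3)/6=-350/61
seg 3: a=5, c=M3/2=-1701/244, d=(M4−M3)/(6·1)=567/244, b=Δ3−h3·(2M3+M4)/6=323/122
t_q=19/4 → seg 3, τ=3/4; S=5+323/122·τ+-1701/244·τ²+567/244·τ³=63161/15616

  seg 0: a=-5 b=865/61 c=0 d=-316/61
  seg 1: a=4 b=-83/61 c=-948/61 d=543/61
  seg 2: a=-4 b=-350/61 c=681/61 d=-1475/488
  seg 3: a=5 b=323/122 c=-1701/244 d=567/244
S(19/4) = 63161/15616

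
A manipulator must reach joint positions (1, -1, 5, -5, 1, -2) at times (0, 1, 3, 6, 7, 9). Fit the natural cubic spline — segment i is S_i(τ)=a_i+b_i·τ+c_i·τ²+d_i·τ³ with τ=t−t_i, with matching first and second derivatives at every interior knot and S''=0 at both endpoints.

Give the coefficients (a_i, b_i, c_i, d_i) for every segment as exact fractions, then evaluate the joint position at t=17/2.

  seg 0: a=1 b=-23017/6924 c=0 d=9169/6924
  seg 1: a=-1 b=2245/3462 c=9169/2308 d=-9683/6924
  seg 2: a=5 b=-839/3462 c=-10197/2308 d=7819/6924
  seg 3: a=-5 b=25889/6924 c=3315/577 d=-24125/6924
  seg 4: a=1 b=16537/3462 c=-10865/2308 d=10865/13848
S(17/2) = 8165/36928

Δ: Δ0=-2, Δ1=3, Δ2=-10/3, Δ3=6, Δ4=-3/2
row 1: diag=6, rhs=30; c'=1/3, d'=5
row 2: denom=10−2·1/3=28/3; d'=(-38−2·5)/(28/3)=-36/7
row 3: denom=8−3·9/28=197/28; d'=(56−3·-36/7)/(197/28)=2000/197
row 4: denom=6−1·28/197=1154/197; d'=(-45−1·2000/197)/(1154/197)=-10865/1154
back: M4=-10865/1154
back: M3=2000/197−28/197·-10865/1154=6630/577
back: M2=-36/7−9/28·6630/577=-10197/1154
back: M1=5−1/3·-10197/1154=9169/1154
M: M0=0, M1=9169/1154, M2=-10197/1154, M3=6630/577, M4=-10865/1154, M5=0
seg 0: a=1, c=M0/2=0, d=(M1−M0)/(6·1)=9169/6924, b=Δ0−h0·(2M0+M1)/6=-23017/6924
seg 1: a=-1, c=M1/2=9169/2308, d=(M2−M1)/(6·2)=-9683/6924, b=Δ1−h1·(2M1+M2)/6=2245/3462
seg 2: a=5, c=M2/2=-10197/2308, d=(M3−M2)/(6·3)=7819/6924, b=Δ2−h2·(2M2+M3)/6=-839/3462
seg 3: a=-5, c=M3/2=3315/577, d=(M4−M3)/(6·1)=-24125/6924, b=Δ3−h3·(2M3+M4)/6=25889/6924
seg 4: a=1, c=M4/2=-10865/2308, d=(M5−M4)/(6·2)=10865/13848, b=Δ4−h4·(2M4+M5)/6=16537/3462
t_q=17/2 → seg 4, τ=3/2; S=1+16537/3462·τ+-10865/2308·τ²+10865/13848·τ³=8165/36928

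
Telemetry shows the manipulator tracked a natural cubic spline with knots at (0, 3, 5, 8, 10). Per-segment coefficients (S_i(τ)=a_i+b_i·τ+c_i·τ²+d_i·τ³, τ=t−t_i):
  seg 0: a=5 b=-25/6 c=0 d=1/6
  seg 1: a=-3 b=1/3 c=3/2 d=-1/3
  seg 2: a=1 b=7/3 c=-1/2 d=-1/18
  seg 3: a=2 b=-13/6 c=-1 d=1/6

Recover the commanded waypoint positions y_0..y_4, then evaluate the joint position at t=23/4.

y_0 = S_0(0) = a_0 = 5
y_1 = S_1(0) = a_1 = -3
y_2 = S_2(0) = a_2 = 1
y_3 = S_3(0) = a_3 = 2
y_4 = S_3(2) = -5
t_q=23/4 is in segment 2 (τ=3/4); S_2(τ)=313/128

y_0=5 y_1=-3 y_2=1 y_3=2 y_4=-5
S(23/4) = 313/128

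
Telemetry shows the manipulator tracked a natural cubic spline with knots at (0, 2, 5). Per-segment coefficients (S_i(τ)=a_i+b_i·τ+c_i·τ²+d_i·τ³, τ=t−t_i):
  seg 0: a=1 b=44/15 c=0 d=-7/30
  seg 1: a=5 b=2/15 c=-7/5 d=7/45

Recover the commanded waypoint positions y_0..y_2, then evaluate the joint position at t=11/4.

y_0=1 y_1=5 y_2=-3
S(11/4) = 1401/320

y_0 = S_0(0) = a_0 = 1
y_1 = S_1(0) = a_1 = 5
y_2 = S_1(3) = -3
t_q=11/4 is in segment 1 (τ=3/4); S_1(τ)=1401/320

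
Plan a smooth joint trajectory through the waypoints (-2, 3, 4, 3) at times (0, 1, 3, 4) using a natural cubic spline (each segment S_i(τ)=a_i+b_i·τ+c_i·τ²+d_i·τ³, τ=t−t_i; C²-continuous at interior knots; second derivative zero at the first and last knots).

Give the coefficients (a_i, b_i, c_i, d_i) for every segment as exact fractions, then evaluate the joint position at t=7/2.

Δ: Δ0=5, Δ1=1/2, Δ2=-1
row 1: diag=6, rhs=-27; c'=1/3, d'=-9/2
row 2: denom=6−2·1/3=16/3; d'=(-9−2·-9/2)/(16/3)=0
back: M2=0
back: M1=-9/2−1/3·0=-9/2
M: M0=0, M1=-9/2, M2=0, M3=0
seg 0: a=-2, c=M0/2=0, d=(M1−M0)/(6·1)=-3/4, b=Δ0−h0·(2M0+M1)/6=23/4
seg 1: a=3, c=M1/2=-9/4, d=(M2−M1)/(6·2)=3/8, b=Δ1−h1·(2M1+M2)/6=7/2
seg 2: a=4, c=M2/2=0, d=(M3−M2)/(6·1)=0, b=Δ2−h2·(2M2+M3)/6=-1
t_q=7/2 → seg 2, τ=1/2; S=4+-1·τ+0·τ²+0·τ³=7/2

  seg 0: a=-2 b=23/4 c=0 d=-3/4
  seg 1: a=3 b=7/2 c=-9/4 d=3/8
  seg 2: a=4 b=-1 c=0 d=0
S(7/2) = 7/2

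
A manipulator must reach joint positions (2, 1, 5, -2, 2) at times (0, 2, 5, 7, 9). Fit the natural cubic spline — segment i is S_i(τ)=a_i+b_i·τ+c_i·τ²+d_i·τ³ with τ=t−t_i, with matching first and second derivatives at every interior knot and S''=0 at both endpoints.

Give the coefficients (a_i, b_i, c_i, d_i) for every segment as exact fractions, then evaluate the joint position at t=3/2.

Δ: Δ0=-1/2, Δ1=4/3, Δ2=-7/2, Δ3=2
row 1: diag=10, rhs=11; c'=3/10, d'=11/10
row 2: denom=10−3·3/10=91/10; d'=(-29−3·11/10)/(91/10)=-323/91
row 3: denom=8−2·20/91=688/91; d'=(33−2·-323/91)/(688/91)=3649/688
back: M3=3649/688
back: M2=-323/91−20/91·3649/688=-811/172
back: M1=11/10−3/10·-811/172=865/344
M: M0=0, M1=865/344, M2=-811/172, M3=3649/688, M4=0
seg 0: a=2, c=M0/2=0, d=(M1−M0)/(6·2)=865/4128, b=Δ0−h0·(2M0+M1)/6=-1381/1032
seg 1: a=1, c=M1/2=865/688, d=(M2−M1)/(6·3)=-829/2064, b=Δ1−h1·(2M1+M2)/6=607/516
seg 2: a=5, c=M2/2=-811/344, d=(M3−M2)/(6·2)=6893/8256, b=Δ2−h2·(2M2+M3)/6=-4385/2064
seg 3: a=-2, c=M3/2=3649/1376, d=(M4−M3)/(6·2)=-3649/8256, b=Δ3−h3·(2M3+M4)/6=-1585/1032
t_q=3/2 → seg 0, τ=3/2; S=2+-1381/1032·τ+0·τ²+865/4128·τ³=7705/11008

  seg 0: a=2 b=-1381/1032 c=0 d=865/4128
  seg 1: a=1 b=607/516 c=865/688 d=-829/2064
  seg 2: a=5 b=-4385/2064 c=-811/344 d=6893/8256
  seg 3: a=-2 b=-1585/1032 c=3649/1376 d=-3649/8256
S(3/2) = 7705/11008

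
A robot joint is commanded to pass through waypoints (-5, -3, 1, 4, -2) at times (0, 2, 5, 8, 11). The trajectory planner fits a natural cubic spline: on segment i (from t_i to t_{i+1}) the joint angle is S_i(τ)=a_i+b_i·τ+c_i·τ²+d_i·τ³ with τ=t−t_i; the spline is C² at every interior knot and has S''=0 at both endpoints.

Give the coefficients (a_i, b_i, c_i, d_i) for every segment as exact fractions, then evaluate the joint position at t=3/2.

Δ: Δ0=1, Δ1=4/3, Δ2=1, Δ3=-2
row 1: diag=10, rhs=2; c'=3/10, d'=1/5
row 2: denom=12−3·3/10=111/10; d'=(-2−3·1/5)/(111/10)=-26/111
row 3: denom=12−3·10/37=414/37; d'=(-18−3·-26/111)/(414/37)=-320/207
back: M3=-320/207
back: M2=-26/111−10/37·-320/207=38/207
back: M1=1/5−3/10·38/207=10/69
M: M0=0, M1=10/69, M2=38/207, M3=-320/207, M4=0
seg 0: a=-5, c=M0/2=0, d=(M1−M0)/(6·2)=5/414, b=Δ0−h0·(2M0+M1)/6=197/207
seg 1: a=-3, c=M1/2=5/69, d=(M2−M1)/(6·3)=4/1863, b=Δ1−h1·(2M1+M2)/6=227/207
seg 2: a=1, c=M2/2=19/207, d=(M3−M2)/(6·3)=-179/1863, b=Δ2−h2·(2M2+M3)/6=329/207
seg 3: a=4, c=M3/2=-160/207, d=(M4−M3)/(6·3)=160/1863, b=Δ3−h3·(2M3+M4)/6=-94/207
t_q=3/2 → seg 0, τ=3/2; S=-5+197/207·τ+0·τ²+5/414·τ³=-3899/1104

  seg 0: a=-5 b=197/207 c=0 d=5/414
  seg 1: a=-3 b=227/207 c=5/69 d=4/1863
  seg 2: a=1 b=329/207 c=19/207 d=-179/1863
  seg 3: a=4 b=-94/207 c=-160/207 d=160/1863
S(3/2) = -3899/1104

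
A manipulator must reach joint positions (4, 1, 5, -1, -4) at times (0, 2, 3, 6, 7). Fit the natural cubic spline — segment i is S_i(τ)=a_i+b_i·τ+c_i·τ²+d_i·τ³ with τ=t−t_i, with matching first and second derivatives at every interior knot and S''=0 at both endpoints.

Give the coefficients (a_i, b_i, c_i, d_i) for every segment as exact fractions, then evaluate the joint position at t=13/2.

Δ: Δ0=-3/2, Δ1=4, Δ2=-2, Δ3=-3
row 1: diag=6, rhs=33; c'=1/6, d'=11/2
row 2: denom=8−1·1/6=47/6; d'=(-36−1·11/2)/(47/6)=-249/47
row 3: denom=8−3·18/47=322/47; d'=(-6−3·-249/47)/(322/47)=465/322
back: M3=465/322
back: M2=-249/47−18/47·465/322=-942/161
back: M1=11/2−1/6·-942/161=2085/322
M: M0=0, M1=2085/322, M2=-942/161, M3=465/322, M4=0
seg 0: a=4, c=M0/2=0, d=(M1−M0)/(6·2)=695/1288, b=Δ0−h0·(2M0+M1)/6=-589/161
seg 1: a=1, c=M1/2=2085/644, d=(M2−M1)/(6·1)=-189/92, b=Δ1−h1·(2M1+M2)/6=907/322
seg 2: a=5, c=M2/2=-471/161, d=(M3−M2)/(6·3)=261/644, b=Δ2−h2·(2M2+M3)/6=2015/644
seg 3: a=-1, c=M3/2=465/644, d=(M4−M3)/(6·1)=-155/644, b=Δ3−h3·(2M3+M4)/6=-1121/322
t_q=13/2 → seg 3, τ=1/2; S=-1+-1121/322·τ+465/644·τ²+-155/644·τ³=-13345/5152

  seg 0: a=4 b=-589/161 c=0 d=695/1288
  seg 1: a=1 b=907/322 c=2085/644 d=-189/92
  seg 2: a=5 b=2015/644 c=-471/161 d=261/644
  seg 3: a=-1 b=-1121/322 c=465/644 d=-155/644
S(13/2) = -13345/5152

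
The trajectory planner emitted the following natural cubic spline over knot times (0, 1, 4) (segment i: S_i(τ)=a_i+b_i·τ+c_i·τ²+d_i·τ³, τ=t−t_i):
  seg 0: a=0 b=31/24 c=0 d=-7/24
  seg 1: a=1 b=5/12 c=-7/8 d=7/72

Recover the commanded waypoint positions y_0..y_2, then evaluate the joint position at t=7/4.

y_0 = S_0(0) = a_0 = 0
y_1 = S_1(0) = a_1 = 1
y_2 = S_1(3) = -3
t_q=7/4 is in segment 1 (τ=3/4); S_1(τ)=441/512

y_0=0 y_1=1 y_2=-3
S(7/4) = 441/512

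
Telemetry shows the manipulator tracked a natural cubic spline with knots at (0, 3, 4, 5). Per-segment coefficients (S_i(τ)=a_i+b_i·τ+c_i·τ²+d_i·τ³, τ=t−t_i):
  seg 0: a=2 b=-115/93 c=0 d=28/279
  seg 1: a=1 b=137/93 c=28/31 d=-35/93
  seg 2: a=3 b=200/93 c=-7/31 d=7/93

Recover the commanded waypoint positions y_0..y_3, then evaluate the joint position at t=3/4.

y_0 = S_0(0) = a_0 = 2
y_1 = S_1(0) = a_1 = 1
y_2 = S_2(0) = a_2 = 3
y_3 = S_2(1) = 5
t_q=3/4 is in segment 0 (τ=3/4); S_0(τ)=553/496

y_0=2 y_1=1 y_2=3 y_3=5
S(3/4) = 553/496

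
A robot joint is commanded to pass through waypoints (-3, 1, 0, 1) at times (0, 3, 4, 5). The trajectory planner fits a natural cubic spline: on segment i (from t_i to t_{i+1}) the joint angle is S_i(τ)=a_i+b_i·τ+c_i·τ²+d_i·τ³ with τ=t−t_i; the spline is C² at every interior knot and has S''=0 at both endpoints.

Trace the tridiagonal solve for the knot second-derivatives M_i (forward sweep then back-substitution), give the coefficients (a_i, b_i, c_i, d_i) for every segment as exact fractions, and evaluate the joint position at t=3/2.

Δ: Δ0=4/3, Δ1=-1, Δ2=1
row 1: diag=8, rhs=-14; c'=1/8, d'=-7/4
row 2: denom=4−1·1/8=31/8; d'=(12−1·-7/4)/(31/8)=110/31
back: M2=110/31
back: M1=-7/4−1/8·110/31=-68/31
M: M0=0, M1=-68/31, M2=110/31, M3=0
seg 0: a=-3, c=M0/2=0, d=(M1−M0)/(6·3)=-34/279, b=Δ0−h0·(2M0+M1)/6=226/93
seg 1: a=1, c=M1/2=-34/31, d=(M2−M1)/(6·1)=89/93, b=Δ1−h1·(2M1+M2)/6=-80/93
seg 2: a=0, c=M2/2=55/31, d=(M3−M2)/(6·1)=-55/93, b=Δ2−h2·(2M2+M3)/6=-17/93
t_q=3/2 → seg 0, τ=3/2; S=-3+226/93·τ+0·τ²+-34/279·τ³=29/124

  seg 0: a=-3 b=226/93 c=0 d=-34/279
  seg 1: a=1 b=-80/93 c=-34/31 d=89/93
  seg 2: a=0 b=-17/93 c=55/31 d=-55/93
S(3/2) = 29/124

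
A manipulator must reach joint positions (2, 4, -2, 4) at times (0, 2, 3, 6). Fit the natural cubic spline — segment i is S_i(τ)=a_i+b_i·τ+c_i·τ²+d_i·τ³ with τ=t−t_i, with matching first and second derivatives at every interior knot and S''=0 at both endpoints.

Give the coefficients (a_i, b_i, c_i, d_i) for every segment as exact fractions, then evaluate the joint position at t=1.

  seg 0: a=2 b=175/47 c=0 d=-32/47
  seg 1: a=4 b=-209/47 c=-192/47 d=119/47
  seg 2: a=-2 b=-236/47 c=165/47 d=-55/141
S(1) = 237/47

Δ: Δ0=1, Δ1=-6, Δ2=2
row 1: diag=6, rhs=-42; c'=1/6, d'=-7
row 2: denom=8−1·1/6=47/6; d'=(48−1·-7)/(47/6)=330/47
back: M2=330/47
back: M1=-7−1/6·330/47=-384/47
M: M0=0, M1=-384/47, M2=330/47, M3=0
seg 0: a=2, c=M0/2=0, d=(M1−M0)/(6·2)=-32/47, b=Δ0−h0·(2M0+M1)/6=175/47
seg 1: a=4, c=M1/2=-192/47, d=(M2−M1)/(6·1)=119/47, b=Δ1−h1·(2M1+M2)/6=-209/47
seg 2: a=-2, c=M2/2=165/47, d=(M3−M2)/(6·3)=-55/141, b=Δ2−h2·(2M2+M3)/6=-236/47
t_q=1 → seg 0, τ=1; S=2+175/47·τ+0·τ²+-32/47·τ³=237/47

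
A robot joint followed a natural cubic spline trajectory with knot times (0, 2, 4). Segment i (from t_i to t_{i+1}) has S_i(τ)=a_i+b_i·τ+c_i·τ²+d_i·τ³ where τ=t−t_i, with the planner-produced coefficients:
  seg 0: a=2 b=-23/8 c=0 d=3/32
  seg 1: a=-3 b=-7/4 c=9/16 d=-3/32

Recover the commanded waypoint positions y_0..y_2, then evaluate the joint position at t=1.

y_0=2 y_1=-3 y_2=-5
S(1) = -25/32

y_0 = S_0(0) = a_0 = 2
y_1 = S_1(0) = a_1 = -3
y_2 = S_1(2) = -5
t_q=1 is in segment 0 (τ=1); S_0(τ)=-25/32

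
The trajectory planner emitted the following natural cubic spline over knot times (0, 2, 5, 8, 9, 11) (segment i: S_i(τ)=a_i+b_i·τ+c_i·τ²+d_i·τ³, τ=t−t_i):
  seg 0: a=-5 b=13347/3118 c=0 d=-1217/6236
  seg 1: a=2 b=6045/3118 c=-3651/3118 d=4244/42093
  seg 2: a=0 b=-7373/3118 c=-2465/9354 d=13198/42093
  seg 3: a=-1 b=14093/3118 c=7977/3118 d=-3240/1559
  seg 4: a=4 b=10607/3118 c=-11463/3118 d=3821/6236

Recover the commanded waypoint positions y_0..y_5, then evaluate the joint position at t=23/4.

y_0 = S_0(0) = a_0 = -5
y_1 = S_1(0) = a_1 = 2
y_2 = S_2(0) = a_2 = 0
y_3 = S_3(0) = a_3 = -1
y_4 = S_4(0) = a_4 = 4
y_5 = S_4(2) = 1
t_q=23/4 is in segment 2 (τ=3/4); S_2(τ)=-11159/6236

y_0=-5 y_1=2 y_2=0 y_3=-1 y_4=4 y_5=1
S(23/4) = -11159/6236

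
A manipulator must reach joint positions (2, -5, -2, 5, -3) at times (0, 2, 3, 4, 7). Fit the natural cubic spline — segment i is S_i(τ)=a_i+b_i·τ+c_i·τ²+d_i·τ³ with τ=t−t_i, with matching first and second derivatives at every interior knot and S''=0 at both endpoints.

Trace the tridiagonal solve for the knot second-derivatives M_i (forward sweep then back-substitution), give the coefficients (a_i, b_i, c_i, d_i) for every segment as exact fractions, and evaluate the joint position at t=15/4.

  seg 0: a=2 b=-1414/267 c=0 d=959/2136
  seg 1: a=-5 b=49/534 c=959/356 d=229/1068
  seg 2: a=-2 b=6539/1068 c=297/89 d=-2627/1068
  seg 3: a=5 b=2893/534 c=-1439/356 d=1439/3204
S(15/4) = 78181/22784

Δ: Δ0=-7/2, Δ1=3, Δ2=7, Δ3=-8/3
row 1: diag=6, rhs=39; c'=1/6, d'=13/2
row 2: denom=4−1·1/6=23/6; d'=(24−1·13/2)/(23/6)=105/23
row 3: denom=8−1·6/23=178/23; d'=(-58−1·105/23)/(178/23)=-1439/178
back: M3=-1439/178
back: M2=105/23−6/23·-1439/178=594/89
back: M1=13/2−1/6·594/89=959/178
M: M0=0, M1=959/178, M2=594/89, M3=-1439/178, M4=0
seg 0: a=2, c=M0/2=0, d=(M1−M0)/(6·2)=959/2136, b=Δ0−h0·(2M0+M1)/6=-1414/267
seg 1: a=-5, c=M1/2=959/356, d=(M2−M1)/(6·1)=229/1068, b=Δ1−h1·(2M1+M2)/6=49/534
seg 2: a=-2, c=M2/2=297/89, d=(M3−M2)/(6·1)=-2627/1068, b=Δ2−h2·(2M2+M3)/6=6539/1068
seg 3: a=5, c=M3/2=-1439/356, d=(M4−M3)/(6·3)=1439/3204, b=Δ3−h3·(2M3+M4)/6=2893/534
t_q=15/4 → seg 2, τ=3/4; S=-2+6539/1068·τ+297/89·τ²+-2627/1068·τ³=78181/22784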